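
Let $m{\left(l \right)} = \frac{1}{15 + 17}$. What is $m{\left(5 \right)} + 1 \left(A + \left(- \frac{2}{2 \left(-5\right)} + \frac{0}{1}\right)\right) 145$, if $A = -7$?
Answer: $- \frac{31551}{32} \approx -985.97$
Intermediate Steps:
$m{\left(l \right)} = \frac{1}{32}$
$m{\left(5 \right)} + 1 \left(A + \left(- \frac{2}{2 \left(-5\right)} + \frac{0}{1}\right)\right) 145 = \frac{1}{32} + 1 \left(-7 + \left(- \frac{2}{2 \left(-5\right)} + \frac{0}{1}\right)\right) 145 = \frac{1}{32} + 1 \left(-7 + \left(- \frac{2}{-10} + 0 \cdot 1\right)\right) 145 = \frac{1}{32} + 1 \left(-7 + \left(\left(-2\right) \left(- \frac{1}{10}\right) + 0\right)\right) 145 = \frac{1}{32} + 1 \left(-7 + \left(\frac{1}{5} + 0\right)\right) 145 = \frac{1}{32} + 1 \left(-7 + \frac{1}{5}\right) 145 = \frac{1}{32} + 1 \left(- \frac{34}{5}\right) 145 = \frac{1}{32} - 986 = - \frac{31551}{32}$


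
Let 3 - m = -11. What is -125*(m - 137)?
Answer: 15375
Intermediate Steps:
m = 14 (m = 3 - 1*(-11) = 3 + 11 = 14)
-125*(m - 137) = -125*(14 - 137) = -125*(-123) = 15375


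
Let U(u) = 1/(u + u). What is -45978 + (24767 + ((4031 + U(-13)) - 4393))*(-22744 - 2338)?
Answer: -7958225903/13 ≈ -6.1217e+8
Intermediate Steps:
U(u) = 1/(2*u)
-45978 + (24767 + ((4031 + U(-13)) - 4393))*(-22744 - 2338) = -45978 + (24767 + ((4031 + (½)/(-13)) - 4393))*(-22744 - 2338) = -45978 + (24767 + ((4031 + (½)*(-1/13)) - 4393))*(-25082) = -45978 + (24767 + ((4031 - 1/26) - 4393))*(-25082) = -45978 + (24767 + (104805/26 - 4393))*(-25082) = -45978 + (24767 - 9413/26)*(-25082) = -45978 + (634529/26)*(-25082) = -45978 - 7957628189/13 = -7958225903/13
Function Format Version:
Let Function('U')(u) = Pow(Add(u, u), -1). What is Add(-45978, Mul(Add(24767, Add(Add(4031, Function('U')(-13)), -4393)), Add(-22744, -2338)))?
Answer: Rational(-7958225903, 13) ≈ -6.1217e+8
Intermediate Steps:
Function('U')(u) = Mul(Rational(1, 2), Pow(u, -1)) (Function('U')(u) = Pow(Mul(2, u), -1) = Mul(Rational(1, 2), Pow(u, -1)))
Add(-45978, Mul(Add(24767, Add(Add(4031, Function('U')(-13)), -4393)), Add(-22744, -2338))) = Add(-45978, Mul(Add(24767, Add(Add(4031, Mul(Rational(1, 2), Pow(-13, -1))), -4393)), Add(-22744, -2338))) = Add(-45978, Mul(Add(24767, Add(Add(4031, Mul(Rational(1, 2), Rational(-1, 13))), -4393)), -25082)) = Add(-45978, Mul(Add(24767, Add(Add(4031, Rational(-1, 26)), -4393)), -25082)) = Add(-45978, Mul(Add(24767, Add(Rational(104805, 26), -4393)), -25082)) = Add(-45978, Mul(Add(24767, Rational(-9413, 26)), -25082)) = Add(-45978, Mul(Rational(634529, 26), -25082)) = Add(-45978, Rational(-7957628189, 13)) = Rational(-7958225903, 13)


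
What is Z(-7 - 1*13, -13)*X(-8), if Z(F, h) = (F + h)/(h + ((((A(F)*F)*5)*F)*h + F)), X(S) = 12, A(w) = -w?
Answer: 396/520033 ≈ 0.00076149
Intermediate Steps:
Z(F, h) = (F + h)/(F + h - 5*h*F³) (Z(F, h) = (F + h)/(h + (((((-F)*F)*5)*F)*h + F)) = (F + h)/(h + (((-F²*5)*F)*h + F)) = (F + h)/(h + (((-5*F²)*F)*h + F)) = (F + h)/(h + ((-5*F³)*h + F)) = (F + h)/(h + (-5*h*F³ + F)) = (F + h)/(h + (F - 5*h*F³)) = (F + h)/(F + h - 5*h*F³))
Z(-7 - 1*13, -13)*X(-8) = (((-7 - 1*13) - 13)/((-7 - 1*13) - 13 - 5*(-13)*(-7 - 1*13)³))*12 = (((-7 - 13) - 13)/((-7 - 13) - 13 - 5*(-13)*(-7 - 13)³))*12 = ((-20 - 13)/(-20 - 13 - 5*(-13)*(-20)³))*12 = (-33/(-20 - 13 - 5*(-13)*(-8000)))*12 = (-33/(-20 - 13 - 520000))*12 = (-33/(-520033))*12 = -1/520033*(-33)*12 = (33/520033)*12 = 396/520033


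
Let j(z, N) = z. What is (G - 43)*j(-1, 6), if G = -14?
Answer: 57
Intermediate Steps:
(G - 43)*j(-1, 6) = (-14 - 43)*(-1) = -57*(-1) = 57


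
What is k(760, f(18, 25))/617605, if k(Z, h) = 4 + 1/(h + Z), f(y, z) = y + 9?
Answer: 3149/486055135 ≈ 6.4787e-6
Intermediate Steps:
f(y, z) = 9 + y
k(Z, h) = 4 + 1/(Z + h)
k(760, f(18, 25))/617605 = ((1 + 4*760 + 4*(9 + 18))/(760 + (9 + 18)))/617605 = ((1 + 3040 + 4*27)/(760 + 27))*(1/617605) = ((1 + 3040 + 108)/787)*(1/617605) = ((1/787)*3149)*(1/617605) = (3149/787)*(1/617605) = 3149/486055135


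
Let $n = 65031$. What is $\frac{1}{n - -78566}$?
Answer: $\frac{1}{143597} \approx 6.9639 \cdot 10^{-6}$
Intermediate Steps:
$\frac{1}{n - -78566} = \frac{1}{65031 - -78566} = \frac{1}{65031 + 78566} = \frac{1}{143597}$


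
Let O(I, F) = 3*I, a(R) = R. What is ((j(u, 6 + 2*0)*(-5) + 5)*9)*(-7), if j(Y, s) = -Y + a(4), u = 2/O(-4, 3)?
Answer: 1995/2 ≈ 997.50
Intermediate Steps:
u = -1/6 (u = 2/((3*(-4))) = 2/(-12) = 2*(-1/12) = -1/6 ≈ -0.16667)
j(Y, s) = 4 - Y (j(Y, s) = -Y + 4 = 4 - Y)
((j(u, 6 + 2*0)*(-5) + 5)*9)*(-7) = (((4 - 1*(-1/6))*(-5) + 5)*9)*(-7) = (((4 + 1/6)*(-5) + 5)*9)*(-7) = (((25/6)*(-5) + 5)*9)*(-7) = ((-125/6 + 5)*9)*(-7) = -95/6*9*(-7) = -285/2*(-7) = 1995/2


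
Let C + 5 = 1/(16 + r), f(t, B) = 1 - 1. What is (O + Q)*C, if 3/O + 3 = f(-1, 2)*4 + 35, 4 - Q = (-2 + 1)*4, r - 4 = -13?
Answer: -629/16 ≈ -39.313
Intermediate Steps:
f(t, B) = 0
r = -9 (r = 4 - 13 = -9)
C = -34/7 (C = -5 + 1/(16 - 9) = -5 + 1/7 = -5 + ⅐ = -34/7 ≈ -4.8571)
Q = 8 (Q = 4 - (-2 + 1)*4 = 4 - (-1)*4 = 4 - 1*(-4) = 4 + 4 = 8)
O = 3/32 (O = 3/(-3 + (0*4 + 35)) = 3/(-3 + (0 + 35)) = 3/(-3 + 35) = 3/32 ≈ 0.093750)
(O + Q)*C = (3/32 + 8)*(-34/7) = (259/32)*(-34/7) = -629/16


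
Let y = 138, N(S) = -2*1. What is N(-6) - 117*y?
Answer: -16148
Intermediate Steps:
N(S) = -2
N(-6) - 117*y = -2 - 117*138 = -2 - 16146 = -16148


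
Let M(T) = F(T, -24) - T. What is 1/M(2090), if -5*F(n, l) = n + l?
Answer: -5/12516 ≈ -0.00039949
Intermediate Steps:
F(n, l) = -l/5 - n/5 (F(n, l) = -(n + l)/5 = -(l + n)/5 = -l/5 - n/5)
M(T) = 24/5 - 6*T/5 (M(T) = (-1/5*(-24) - T/5) - T = (24/5 - T/5) - T = 24/5 - 6*T/5)
1/M(2090) = 1/(24/5 - 6/5*2090) = 1/(24/5 - 2508) = 1/(-12516/5) = -5/12516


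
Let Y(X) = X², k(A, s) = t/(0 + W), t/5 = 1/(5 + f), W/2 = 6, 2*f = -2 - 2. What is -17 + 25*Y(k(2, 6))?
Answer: -21407/1296 ≈ -16.518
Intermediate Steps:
f = -2 (f = (-2 - 2)/2 = (½)*(-4) = -2)
W = 12 (W = 2*6 = 12)
t = 5/3 (t = 5/(5 - 2) = 5/3 ≈ 1.6667)
k(A, s) = 5/36 (k(A, s) = 5/(3*(0 + 12)) = (5/3)/12 = (5/3)*(1/12) = 5/36)
-17 + 25*Y(k(2, 6)) = -17 + 25*(5/36)² = -17 + 25*(25/1296) = -17 + 625/1296 = -21407/1296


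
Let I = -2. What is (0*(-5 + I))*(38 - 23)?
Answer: 0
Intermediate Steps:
(0*(-5 + I))*(38 - 23) = (0*(-5 - 2))*(38 - 23) = (0*(-7))*15 = 0*15 = 0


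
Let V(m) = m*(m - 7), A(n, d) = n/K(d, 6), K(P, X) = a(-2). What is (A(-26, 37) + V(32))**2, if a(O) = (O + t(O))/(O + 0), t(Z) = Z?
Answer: 619369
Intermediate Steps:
a(O) = 2 (a(O) = (O + O)/(O + 0) = (2*O)/O = 2)
K(P, X) = 2
A(n, d) = n/2
V(m) = m*(-7 + m)
(A(-26, 37) + V(32))**2 = ((1/2)*(-26) + 32*(-7 + 32))**2 = (-13 + 32*25)**2 = (-13 + 800)**2 = 787**2 = 619369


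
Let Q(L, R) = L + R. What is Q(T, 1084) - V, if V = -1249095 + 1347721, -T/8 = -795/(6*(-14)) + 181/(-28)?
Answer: -97566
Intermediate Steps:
T = -24 (T = -8*(-795/(6*(-14)) + 181/(-28)) = -8*(-795/(-84) + 181*(-1/28)) = -8*(-795*(-1/84) - 181/28) = -8*(265/28 - 181/28) = -8*3 = -24)
V = 98626
Q(T, 1084) - V = (-24 + 1084) - 1*98626 = 1060 - 98626 = -97566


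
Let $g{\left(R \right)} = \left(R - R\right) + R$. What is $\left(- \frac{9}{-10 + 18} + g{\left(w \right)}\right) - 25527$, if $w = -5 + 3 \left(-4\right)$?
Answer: $- \frac{204361}{8} \approx -25545.0$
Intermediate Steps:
$w = -17$ ($w = -5 - 12 = -17$)
$g{\left(R \right)} = R$ ($g{\left(R \right)} = 0 + R = R$)
$\left(- \frac{9}{-10 + 18} + g{\left(w \right)}\right) - 25527 = \left(- \frac{9}{-10 + 18} - 17\right) - 25527 = \left(- \frac{9}{8} - 17\right) - 25527 = - \frac{145}{8} - 25527 = - \frac{204361}{8}$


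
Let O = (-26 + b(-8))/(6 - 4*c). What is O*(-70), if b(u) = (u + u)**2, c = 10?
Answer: 8050/17 ≈ 473.53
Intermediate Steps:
b(u) = 4*u**2 (b(u) = (2*u)**2 = 4*u**2)
O = -115/17 (O = (-26 + 4*(-8)**2)/(6 - 4*10) = (-26 + 4*64)/(6 - 40) = (-26 + 256)/(-34) = 230*(-1/34) = -115/17 ≈ -6.7647)
O*(-70) = -115/17*(-70) = 8050/17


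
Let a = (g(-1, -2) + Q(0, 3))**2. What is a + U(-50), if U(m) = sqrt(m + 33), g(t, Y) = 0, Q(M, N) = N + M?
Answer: 9 + I*sqrt(17) ≈ 9.0 + 4.1231*I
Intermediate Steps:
Q(M, N) = M + N
U(m) = sqrt(33 + m)
a = 9 (a = (0 + (0 + 3))**2 = (0 + 3)**2 = 3**2 = 9)
a + U(-50) = 9 + sqrt(33 - 50) = 9 + sqrt(-17) = 9 + I*sqrt(17)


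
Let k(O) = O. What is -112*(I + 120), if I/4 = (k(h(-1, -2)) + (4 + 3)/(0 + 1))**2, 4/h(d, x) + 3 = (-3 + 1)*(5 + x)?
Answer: -2648128/81 ≈ -32693.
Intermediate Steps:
h(d, x) = 4/(-13 - 2*x) (h(d, x) = 4/(-3 + (-3 + 1)*(5 + x)) = 4/(-3 - 2*(5 + x)) = 4/(-3 + (-10 - 2*x)) = 4/(-13 - 2*x))
I = 13924/81 (I = 4*(-4/(13 + 2*(-2)) + (4 + 3)/(0 + 1))**2 = 4*(-4/(13 - 4) + 7/1)**2 = 4*(-4/9 + 7*1)**2 = 4*(-4*1/9 + 7)**2 = 4*(-4/9 + 7)**2 = 4*(59/9)**2 = 4*(3481/81) = 13924/81 ≈ 171.90)
-112*(I + 120) = -112*(13924/81 + 120) = -112*23644/81 = -2648128/81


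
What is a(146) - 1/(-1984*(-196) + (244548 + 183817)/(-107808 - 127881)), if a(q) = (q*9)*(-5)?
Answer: -602144041012359/91650538931 ≈ -6570.0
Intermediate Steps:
a(q) = -45*q (a(q) = (9*q)*(-5) = -45*q)
a(146) - 1/(-1984*(-196) + (244548 + 183817)/(-107808 - 127881)) = -45*146 - 1/(-1984*(-196) + (244548 + 183817)/(-107808 - 127881)) = -6570 - 1/(388864 + 428365/(-235689)) = -6570 - 1/(388864 + 428365*(-1/235689)) = -6570 - 1/(388864 - 428365/235689) = -6570 - 1/91650538931/235689 = -6570 - 1*235689/91650538931 = -6570 - 235689/91650538931 = -602144041012359/91650538931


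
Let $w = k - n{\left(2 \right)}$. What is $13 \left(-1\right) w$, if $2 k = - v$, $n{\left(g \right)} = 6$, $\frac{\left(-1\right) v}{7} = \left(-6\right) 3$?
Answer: $897$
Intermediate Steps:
$v = 126$ ($v = - 7 \left(\left(-6\right) 3\right) = \left(-7\right) \left(-18\right) = 126$)
$k = -63$ ($k = \frac{\left(-1\right) 126}{2} = \frac{1}{2} \left(-126\right) = -63$)
$w = -69$ ($w = -63 - 6 = -69$)
$13 \left(-1\right) w = 13 \left(-1\right) \left(-69\right) = \left(-13\right) \left(-69\right) = 897$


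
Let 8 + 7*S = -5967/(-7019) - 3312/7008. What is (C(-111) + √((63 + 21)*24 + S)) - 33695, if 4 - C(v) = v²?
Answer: -46012 + √2115982541788294/1024774 ≈ -45967.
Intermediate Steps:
S = -1115903/1024774 (S = -8/7 + (-5967/(-7019) - 3312/7008)/7 = -8/7 + (-5967*(-1/7019) - 3312*1/7008)/7 = -8/7 + (5967/7019 - 69/146)/7 = -8/7 + (⅐)*(386871/1024774) = -8/7 + 386871/7173418 = -1115903/1024774 ≈ -1.0889)
C(v) = 4 - v²
(C(-111) + √((63 + 21)*24 + S)) - 33695 = ((4 - 1*(-111)²) + √((63 + 21)*24 - 1115903/1024774)) - 33695 = ((4 - 1*12321) + √(84*24 - 1115903/1024774)) - 33695 = ((4 - 12321) + √(2016 - 1115903/1024774)) - 33695 = (-12317 + √(2064828481/1024774)) - 33695 = (-12317 + √2115982541788294/1024774) - 33695 = -46012 + √2115982541788294/1024774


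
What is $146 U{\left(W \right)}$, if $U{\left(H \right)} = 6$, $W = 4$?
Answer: $876$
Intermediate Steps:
$146 U{\left(W \right)} = 146 \cdot 6 = 876$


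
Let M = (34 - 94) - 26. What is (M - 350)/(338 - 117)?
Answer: -436/221 ≈ -1.9729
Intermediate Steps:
M = -86 (M = -60 - 26 = -86)
(M - 350)/(338 - 117) = (-86 - 350)/(338 - 117) = -436/221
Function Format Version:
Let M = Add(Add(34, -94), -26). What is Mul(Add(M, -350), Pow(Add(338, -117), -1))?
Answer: Rational(-436, 221) ≈ -1.9729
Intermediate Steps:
M = -86 (M = Add(-60, -26) = -86)
Mul(Add(M, -350), Pow(Add(338, -117), -1)) = Mul(Add(-86, -350), Pow(Add(338, -117), -1)) = Mul(-436, Pow(221, -1)) = Mul(-436, Rational(1, 221)) = Rational(-436, 221)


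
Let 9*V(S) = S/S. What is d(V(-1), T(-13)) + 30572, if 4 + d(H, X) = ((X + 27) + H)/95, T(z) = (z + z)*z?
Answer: 26138926/855 ≈ 30572.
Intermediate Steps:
T(z) = 2*z**2 (T(z) = (2*z)*z = 2*z**2)
V(S) = 1/9 (V(S) = (S/S)/9 = (1/9)*1 = 1/9)
d(H, X) = -353/95 + H/95 + X/95 (d(H, X) = -4 + ((X + 27) + H)/95 = -4 + ((27 + X) + H)*(1/95) = -4 + (27 + H + X)*(1/95) = -4 + (27/95 + H/95 + X/95) = -353/95 + H/95 + X/95)
d(V(-1), T(-13)) + 30572 = (-353/95 + (1/95)*(1/9) + (2*(-13)**2)/95) + 30572 = (-353/95 + 1/855 + (2*169)/95) + 30572 = (-353/95 + 1/855 + (1/95)*338) + 30572 = (-353/95 + 1/855 + 338/95) + 30572 = -134/855 + 30572 = 26138926/855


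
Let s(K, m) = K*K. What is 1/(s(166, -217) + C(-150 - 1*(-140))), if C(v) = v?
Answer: 1/27546 ≈ 3.6303e-5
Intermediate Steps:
s(K, m) = K**2
1/(s(166, -217) + C(-150 - 1*(-140))) = 1/(166**2 + (-150 - 1*(-140))) = 1/(27556 + (-150 + 140)) = 1/(27556 - 10) = 1/27546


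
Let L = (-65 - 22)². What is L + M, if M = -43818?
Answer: -36249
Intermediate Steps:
L = 7569 (L = (-87)² = 7569)
L + M = 7569 - 43818 = -36249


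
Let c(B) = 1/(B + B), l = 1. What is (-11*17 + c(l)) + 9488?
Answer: 18603/2 ≈ 9301.5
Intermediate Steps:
c(B) = 1/(2*B)
(-11*17 + c(l)) + 9488 = (-11*17 + (½)/1) + 9488 = (-187 + (½)*1) + 9488 = (-187 + ½) + 9488 = -373/2 + 9488 = 18603/2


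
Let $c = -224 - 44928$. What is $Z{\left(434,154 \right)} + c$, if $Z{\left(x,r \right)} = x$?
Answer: $-44718$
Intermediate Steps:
$c = -45152$ ($c = -224 - 44928 = -45152$)
$Z{\left(434,154 \right)} + c = 434 - 45152 = -44718$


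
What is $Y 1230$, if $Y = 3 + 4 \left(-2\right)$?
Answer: $-6150$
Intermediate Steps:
$Y = -5$ ($Y = 3 - 8 = -5$)
$Y 1230 = \left(-5\right) 1230 = -6150$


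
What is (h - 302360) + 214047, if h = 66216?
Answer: -22097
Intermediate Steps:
(h - 302360) + 214047 = (66216 - 302360) + 214047 = -236144 + 214047 = -22097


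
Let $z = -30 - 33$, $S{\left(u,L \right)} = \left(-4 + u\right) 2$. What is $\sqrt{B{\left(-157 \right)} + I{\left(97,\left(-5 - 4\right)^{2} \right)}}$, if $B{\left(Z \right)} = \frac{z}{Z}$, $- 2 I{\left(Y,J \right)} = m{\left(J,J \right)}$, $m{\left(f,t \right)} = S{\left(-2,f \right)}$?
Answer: $\frac{\sqrt{157785}}{157} \approx 2.5301$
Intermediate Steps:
$S{\left(u,L \right)} = -8 + 2 u$
$z = -63$ ($z = -30 - 33 = -63$)
$m{\left(f,t \right)} = -12$ ($m{\left(f,t \right)} = -8 + 2 \left(-2\right) = -8 - 4 = -12$)
$I{\left(Y,J \right)} = 6$ ($I{\left(Y,J \right)} = \left(- \frac{1}{2}\right) \left(-12\right) = 6$)
$B{\left(Z \right)} = - \frac{63}{Z}$
$\sqrt{B{\left(-157 \right)} + I{\left(97,\left(-5 - 4\right)^{2} \right)}} = \sqrt{- \frac{63}{-157} + 6} = \sqrt{\left(-63\right) \left(- \frac{1}{157}\right) + 6} = \sqrt{\frac{63}{157} + 6} = \sqrt{\frac{1005}{157}} = \frac{\sqrt{157785}}{157}$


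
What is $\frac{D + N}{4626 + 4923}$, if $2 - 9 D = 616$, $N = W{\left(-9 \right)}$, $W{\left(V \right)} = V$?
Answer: $- \frac{695}{85941} \approx -0.0080869$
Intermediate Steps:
$N = -9$
$D = - \frac{614}{9}$ ($D = \frac{2}{9} - \frac{616}{9} = - \frac{614}{9} \approx -68.222$)
$\frac{D + N}{4626 + 4923} = \frac{- \frac{614}{9} - 9}{4626 + 4923} = - \frac{695}{9 \cdot 9549} = \left(- \frac{695}{9}\right) \frac{1}{9549} = - \frac{695}{85941}$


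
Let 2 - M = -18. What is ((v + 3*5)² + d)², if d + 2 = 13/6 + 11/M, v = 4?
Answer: 471020209/3600 ≈ 1.3084e+5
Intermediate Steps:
M = 20 (M = 2 - 1*(-18) = 2 + 18 = 20)
d = 43/60 (d = -2 + (13/6 + 11/20) = -2 + 163/60 = 43/60 ≈ 0.71667)
((v + 3*5)² + d)² = ((4 + 3*5)² + 43/60)² = ((4 + 15)² + 43/60)² = (19² + 43/60)² = (361 + 43/60)² = (21703/60)² = 471020209/3600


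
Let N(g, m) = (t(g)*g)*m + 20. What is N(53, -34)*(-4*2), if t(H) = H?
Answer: 763888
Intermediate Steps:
N(g, m) = 20 + m*g² (N(g, m) = (g*g)*m + 20 = g²*m + 20 = m*g² + 20 = 20 + m*g²)
N(53, -34)*(-4*2) = (20 - 34*53²)*(-4*2) = (20 - 34*2809)*(-8) = (20 - 95506)*(-8) = -95486*(-8) = 763888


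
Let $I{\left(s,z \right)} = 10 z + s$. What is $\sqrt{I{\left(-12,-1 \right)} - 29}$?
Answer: $i \sqrt{51} \approx 7.1414 i$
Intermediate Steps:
$I{\left(s,z \right)} = s + 10 z$
$\sqrt{I{\left(-12,-1 \right)} - 29} = \sqrt{\left(-12 + 10 \left(-1\right)\right) - 29} = \sqrt{\left(-12 - 10\right) - 29} = \sqrt{-22 - 29} = \sqrt{-51} = i \sqrt{51}$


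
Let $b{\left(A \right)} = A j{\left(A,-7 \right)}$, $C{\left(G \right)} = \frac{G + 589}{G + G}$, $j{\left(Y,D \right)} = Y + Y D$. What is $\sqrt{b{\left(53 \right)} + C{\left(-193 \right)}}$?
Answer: $\frac{2 i \sqrt{156958215}}{193} \approx 129.83 i$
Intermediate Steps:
$j{\left(Y,D \right)} = Y + D Y$
$C{\left(G \right)} = \frac{589 + G}{2 G}$
$b{\left(A \right)} = - 6 A^{2}$ ($b{\left(A \right)} = A A \left(1 - 7\right) = A A \left(-6\right) = A \left(- 6 A\right) = - 6 A^{2}$)
$\sqrt{b{\left(53 \right)} + C{\left(-193 \right)}} = \sqrt{- 6 \cdot 53^{2} + \frac{589 - 193}{2 \left(-193\right)}} = \sqrt{\left(-6\right) 2809 + \frac{1}{2} \left(- \frac{1}{193}\right) 396} = \sqrt{-16854 - \frac{198}{193}} = \sqrt{- \frac{3253020}{193}} = \frac{2 i \sqrt{156958215}}{193}$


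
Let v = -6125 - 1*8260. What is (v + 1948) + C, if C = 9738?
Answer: -2699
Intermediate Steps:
v = -14385 (v = -6125 - 8260 = -14385)
(v + 1948) + C = (-14385 + 1948) + 9738 = -12437 + 9738 = -2699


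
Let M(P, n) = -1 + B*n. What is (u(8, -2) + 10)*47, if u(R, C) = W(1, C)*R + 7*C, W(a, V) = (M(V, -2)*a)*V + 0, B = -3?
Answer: -3948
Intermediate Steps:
M(P, n) = -1 - 3*n
W(a, V) = 5*V*a (W(a, V) = ((-1 - 3*(-2))*a)*V + 0 = ((-1 + 6)*a)*V + 0 = (5*a)*V + 0 = 5*V*a + 0 = 5*V*a)
u(R, C) = 7*C + 5*C*R (u(R, C) = (5*C*1)*R + 7*C = (5*C)*R + 7*C = 5*C*R + 7*C = 7*C + 5*C*R)
(u(8, -2) + 10)*47 = (-2*(7 + 5*8) + 10)*47 = (-2*(7 + 40) + 10)*47 = (-2*47 + 10)*47 = (-94 + 10)*47 = -84*47 = -3948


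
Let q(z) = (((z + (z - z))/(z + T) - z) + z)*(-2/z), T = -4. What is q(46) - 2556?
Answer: -53677/21 ≈ -2556.0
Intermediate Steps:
q(z) = -2/(-4 + z) (q(z) = (((z + (z - z))/(z - 4) - z) + z)*(-2/z) = (((z + 0)/(-4 + z) - z) + z)*(-2/z) = ((z/(-4 + z) - z) + z)*(-2/z) = ((-z + z/(-4 + z)) + z)*(-2/z) = (z/(-4 + z))*(-2/z) = -2/(-4 + z))
q(46) - 2556 = -2/(-4 + 46) - 2556 = -2/42 - 2556 = -2*1/42 - 2556 = -1/21 - 2556 = -53677/21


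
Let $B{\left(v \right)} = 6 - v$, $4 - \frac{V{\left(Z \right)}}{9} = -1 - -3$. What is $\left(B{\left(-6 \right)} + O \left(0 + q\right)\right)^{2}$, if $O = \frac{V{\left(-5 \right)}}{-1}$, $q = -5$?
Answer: $10404$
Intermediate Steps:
$V{\left(Z \right)} = 18$ ($V{\left(Z \right)} = 36 - 9 \left(-1 - -3\right) = 36 - 9 \left(-1 + 3\right) = 36 - 18 = 18$)
$O = -18$ ($O = \frac{18}{-1} = 18 \left(-1\right) = -18$)
$\left(B{\left(-6 \right)} + O \left(0 + q\right)\right)^{2} = \left(\left(6 - -6\right) - 18 \left(0 - 5\right)\right)^{2} = \left(\left(6 + 6\right) - -90\right)^{2} = \left(12 + 90\right)^{2} = 102^{2} = 10404$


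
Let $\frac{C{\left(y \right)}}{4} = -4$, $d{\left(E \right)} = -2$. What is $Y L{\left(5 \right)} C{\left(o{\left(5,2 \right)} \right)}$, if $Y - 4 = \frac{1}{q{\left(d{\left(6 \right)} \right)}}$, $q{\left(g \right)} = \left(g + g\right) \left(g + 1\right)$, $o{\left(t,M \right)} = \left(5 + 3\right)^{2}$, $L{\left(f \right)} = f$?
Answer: $-340$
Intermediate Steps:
$o{\left(t,M \right)} = 64$ ($o{\left(t,M \right)} = 8^{2} = 64$)
$q{\left(g \right)} = 2 g \left(1 + g\right)$
$C{\left(y \right)} = -16$ ($C{\left(y \right)} = 4 \left(-4\right) = -16$)
$Y = \frac{17}{4}$ ($Y = 4 + \frac{1}{2 \left(-2\right) \left(1 - 2\right)} = 4 + \frac{1}{2 \left(-2\right) \left(-1\right)} = 4 + \frac{1}{4} = \frac{17}{4} \approx 4.25$)
$Y L{\left(5 \right)} C{\left(o{\left(5,2 \right)} \right)} = \frac{17}{4} \cdot 5 \left(-16\right) = \frac{85}{4} \left(-16\right) = -340$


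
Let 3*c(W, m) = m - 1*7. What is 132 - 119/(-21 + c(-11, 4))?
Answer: 3023/22 ≈ 137.41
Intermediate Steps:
c(W, m) = -7/3 + m/3 (c(W, m) = (m - 1*7)/3 = (m - 7)/3 = (-7 + m)/3 = -7/3 + m/3)
132 - 119/(-21 + c(-11, 4)) = 132 - 119/(-21 + (-7/3 + (1/3)*4)) = 132 - 119/(-21 + (-7/3 + 4/3)) = 132 - 119/(-21 - 1) = 132 - 119/(-22) = 132 - 1/22*(-119) = 132 + 119/22 = 3023/22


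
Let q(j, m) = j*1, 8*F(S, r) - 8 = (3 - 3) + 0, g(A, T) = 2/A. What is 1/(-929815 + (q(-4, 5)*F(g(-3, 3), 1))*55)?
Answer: -1/930035 ≈ -1.0752e-6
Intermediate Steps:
F(S, r) = 1 (F(S, r) = 1 + ((3 - 3) + 0)/8 = 1 + (0 + 0)/8 = 1 + (1/8)*0 = 1 + 0 = 1)
q(j, m) = j
1/(-929815 + (q(-4, 5)*F(g(-3, 3), 1))*55) = 1/(-929815 - 4*1*55) = 1/(-929815 - 4*55) = 1/(-929815 - 220) = 1/(-930035) = -1/930035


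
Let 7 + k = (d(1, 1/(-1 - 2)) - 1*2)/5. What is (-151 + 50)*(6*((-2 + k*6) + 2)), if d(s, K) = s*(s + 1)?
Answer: 25452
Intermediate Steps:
d(s, K) = s*(1 + s)
k = -7 (k = -7 + (1*(1 + 1) - 1*2)/5 = -7 + (1*2 - 2)*(1/5) = -7 + (2 - 2)*(1/5) = -7 + 0*(1/5) = -7 + 0 = -7)
(-151 + 50)*(6*((-2 + k*6) + 2)) = (-151 + 50)*(6*((-2 - 7*6) + 2)) = -606*((-2 - 42) + 2) = -606*(-44 + 2) = -606*(-42) = -101*(-252) = 25452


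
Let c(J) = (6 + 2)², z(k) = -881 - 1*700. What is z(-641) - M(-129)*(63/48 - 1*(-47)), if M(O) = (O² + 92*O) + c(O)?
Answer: -3764297/16 ≈ -2.3527e+5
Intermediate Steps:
z(k) = -1581 (z(k) = -881 - 700 = -1581)
c(J) = 64 (c(J) = 8² = 64)
M(O) = 64 + O² + 92*O (M(O) = (O² + 92*O) + 64 = 64 + O² + 92*O)
z(-641) - M(-129)*(63/48 - 1*(-47)) = -1581 - (64 + (-129)² + 92*(-129))*(63/48 - 1*(-47)) = -1581 - (64 + 16641 - 11868)*(63*(1/48) + 47) = -1581 - 4837*(21/16 + 47) = -1581 - 4837*773/16 = -1581 - 1*3739001/16 = -1581 - 3739001/16 = -3764297/16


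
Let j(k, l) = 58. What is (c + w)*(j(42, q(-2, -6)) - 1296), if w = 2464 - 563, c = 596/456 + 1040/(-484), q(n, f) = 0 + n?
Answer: -16224474677/6897 ≈ -2.3524e+6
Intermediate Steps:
q(n, f) = n
c = -11611/13794 (c = 596*(1/456) + 1040*(-1/484) = 149/114 - 260/121 = -11611/13794 ≈ -0.84174)
w = 1901
(c + w)*(j(42, q(-2, -6)) - 1296) = (-11611/13794 + 1901)*(58 - 1296) = (26210783/13794)*(-1238) = -16224474677/6897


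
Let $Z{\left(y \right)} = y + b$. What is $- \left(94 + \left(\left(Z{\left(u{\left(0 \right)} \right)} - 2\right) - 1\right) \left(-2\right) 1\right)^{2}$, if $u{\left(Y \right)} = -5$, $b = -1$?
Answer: $-12544$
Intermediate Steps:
$Z{\left(y \right)} = -1 + y$ ($Z{\left(y \right)} = y - 1 = -1 + y$)
$- \left(94 + \left(\left(Z{\left(u{\left(0 \right)} \right)} - 2\right) - 1\right) \left(-2\right) 1\right)^{2} = - \left(94 + \left(\left(\left(-1 - 5\right) - 2\right) - 1\right) \left(-2\right) 1\right)^{2} = - \left(94 + \left(\left(-6 - 2\right) - 1\right) \left(-2\right) 1\right)^{2} = - \left(94 + \left(-8 - 1\right) \left(-2\right) 1\right)^{2} = - \left(94 + \left(-9\right) \left(-2\right) 1\right)^{2} = - \left(94 + 18 \cdot 1\right)^{2} = - \left(94 + 18\right)^{2} = - 112^{2} = \left(-1\right) 12544 = -12544$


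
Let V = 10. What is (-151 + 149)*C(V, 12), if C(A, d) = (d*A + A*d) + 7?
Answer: -494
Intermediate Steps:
C(A, d) = 7 + 2*A*d (C(A, d) = (A*d + A*d) + 7 = 2*A*d + 7 = 7 + 2*A*d)
(-151 + 149)*C(V, 12) = (-151 + 149)*(7 + 2*10*12) = -2*(7 + 240) = -2*247 = -494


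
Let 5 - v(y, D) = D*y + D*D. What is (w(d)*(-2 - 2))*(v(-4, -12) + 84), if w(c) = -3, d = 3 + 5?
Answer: -1236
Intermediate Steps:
d = 8
v(y, D) = 5 - D² - D*y (v(y, D) = 5 - (D*y + D*D) = 5 - (D*y + D²) = 5 - (D² + D*y) = 5 + (-D² - D*y) = 5 - D² - D*y)
(w(d)*(-2 - 2))*(v(-4, -12) + 84) = (-3*(-2 - 2))*((5 - 1*(-12)² - 1*(-12)*(-4)) + 84) = (-3*(-4))*((5 - 1*144 - 48) + 84) = 12*((5 - 144 - 48) + 84) = 12*(-187 + 84) = 12*(-103) = -1236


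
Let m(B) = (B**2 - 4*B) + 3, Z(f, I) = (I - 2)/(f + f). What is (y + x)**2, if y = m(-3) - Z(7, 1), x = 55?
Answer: 1225449/196 ≈ 6252.3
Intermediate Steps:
Z(f, I) = (-2 + I)/(2*f) (Z(f, I) = (-2 + I)/((2*f)) = (-2 + I)*(1/(2*f)) = (-2 + I)/(2*f))
m(B) = 3 + B**2 - 4*B
y = 337/14 (y = (3 + (-3)**2 - 4*(-3)) - (-2 + 1)/(2*7) = (3 + 9 + 12) - (-1)/(2*7) = 24 - 1*(-1/14) = 24 + 1/14 = 337/14 ≈ 24.071)
(y + x)**2 = (337/14 + 55)**2 = (1107/14)**2 = 1225449/196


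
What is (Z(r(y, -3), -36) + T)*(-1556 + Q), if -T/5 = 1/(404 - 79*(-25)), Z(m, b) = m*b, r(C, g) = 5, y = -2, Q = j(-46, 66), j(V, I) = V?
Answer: 228672150/793 ≈ 2.8836e+5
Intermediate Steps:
Q = -46
Z(m, b) = b*m
T = -5/2379 (T = -5/(404 - 79*(-25)) = -5/(404 + 1975) = -5/2379 ≈ -0.0021017)
(Z(r(y, -3), -36) + T)*(-1556 + Q) = (-36*5 - 5/2379)*(-1556 - 46) = (-180 - 5/2379)*(-1602) = -428225/2379*(-1602) = 228672150/793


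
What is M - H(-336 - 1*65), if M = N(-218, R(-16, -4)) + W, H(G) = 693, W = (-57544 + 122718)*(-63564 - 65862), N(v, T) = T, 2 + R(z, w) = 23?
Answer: -8435210796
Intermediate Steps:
R(z, w) = 21 (R(z, w) = -2 + 23 = 21)
W = -8435210124 (W = 65174*(-129426) = -8435210124)
M = -8435210103 (M = 21 - 8435210124 = -8435210103)
M - H(-336 - 1*65) = -8435210103 - 1*693 = -8435210103 - 693 = -8435210796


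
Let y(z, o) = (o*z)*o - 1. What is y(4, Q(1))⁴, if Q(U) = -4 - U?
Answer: 96059601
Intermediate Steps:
y(z, o) = -1 + z*o² (y(z, o) = z*o² - 1 = -1 + z*o²)
y(4, Q(1))⁴ = (-1 + 4*(-4 - 1*1)²)⁴ = (-1 + 4*(-4 - 1)²)⁴ = (-1 + 4*(-5)²)⁴ = (-1 + 4*25)⁴ = (-1 + 100)⁴ = 99⁴ = 96059601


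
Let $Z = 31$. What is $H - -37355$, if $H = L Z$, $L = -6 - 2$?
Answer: $37107$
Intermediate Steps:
$L = -8$ ($L = -6 - 2 = -8$)
$H = -248$ ($H = \left(-8\right) 31 = -248$)
$H - -37355 = -248 - -37355 = -248 + 37355 = 37107$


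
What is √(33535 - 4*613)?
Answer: √31083 ≈ 176.30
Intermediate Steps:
√(33535 - 4*613) = √(33535 - 2452) = √31083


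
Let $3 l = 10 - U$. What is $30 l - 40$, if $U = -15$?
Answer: $210$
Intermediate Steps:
$l = \frac{25}{3}$ ($l = \frac{10 - -15}{3} = \frac{10 + 15}{3} = \frac{1}{3} \cdot 25 = \frac{25}{3} \approx 8.3333$)
$30 l - 40 = 30 \cdot \frac{25}{3} - 40 = 250 - 40 = 210$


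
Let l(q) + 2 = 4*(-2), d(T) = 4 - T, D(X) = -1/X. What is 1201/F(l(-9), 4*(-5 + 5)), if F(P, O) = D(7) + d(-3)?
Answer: 8407/48 ≈ 175.15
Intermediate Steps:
l(q) = -10 (l(q) = -2 + 4*(-2) = -2 - 8 = -10)
F(P, O) = 48/7 (F(P, O) = -1/7 + (4 - 1*(-3)) = -1*1/7 + (4 + 3) = -1/7 + 7 = 48/7)
1201/F(l(-9), 4*(-5 + 5)) = 1201/(48/7) = 1201*(7/48) = 8407/48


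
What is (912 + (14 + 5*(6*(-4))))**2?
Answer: 649636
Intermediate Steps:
(912 + (14 + 5*(6*(-4))))**2 = (912 + (14 + 5*(-24)))**2 = (912 + (14 - 120))**2 = (912 - 106)**2 = 806**2 = 649636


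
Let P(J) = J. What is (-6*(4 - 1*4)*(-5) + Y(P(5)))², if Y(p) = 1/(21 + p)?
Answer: 1/676 ≈ 0.0014793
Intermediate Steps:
(-6*(4 - 1*4)*(-5) + Y(P(5)))² = (-6*(4 - 1*4)*(-5) + 1/(21 + 5))² = (-6*(4 - 4)*(-5) + 1/26)² = (-6*0*(-5) + 1/26)² = (0*(-5) + 1/26)² = (0 + 1/26)² = (1/26)² = 1/676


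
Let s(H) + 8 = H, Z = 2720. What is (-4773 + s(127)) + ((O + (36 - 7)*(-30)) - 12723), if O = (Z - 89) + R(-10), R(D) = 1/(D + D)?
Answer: -312321/20 ≈ -15616.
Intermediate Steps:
R(D) = 1/(2*D)
s(H) = -8 + H
O = 52619/20 (O = (2720 - 89) + (1/2)/(-10) = 2631 + (1/2)*(-1/10) = 2631 - 1/20 = 52619/20 ≈ 2630.9)
(-4773 + s(127)) + ((O + (36 - 7)*(-30)) - 12723) = (-4773 + (-8 + 127)) + ((52619/20 + (36 - 7)*(-30)) - 12723) = (-4773 + 119) + ((52619/20 + 29*(-30)) - 12723) = -4654 + ((52619/20 - 870) - 12723) = -4654 + (35219/20 - 12723) = -4654 - 219241/20 = -312321/20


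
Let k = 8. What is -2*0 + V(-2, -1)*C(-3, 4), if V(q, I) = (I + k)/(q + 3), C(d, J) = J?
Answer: 28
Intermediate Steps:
V(q, I) = (8 + I)/(3 + q) (V(q, I) = (I + 8)/(q + 3) = (8 + I)/(3 + q))
-2*0 + V(-2, -1)*C(-3, 4) = -2*0 + ((8 - 1)/(3 - 2))*4 = 0 + (7/1)*4 = 0 + (1*7)*4 = 0 + 7*4 = 0 + 28 = 28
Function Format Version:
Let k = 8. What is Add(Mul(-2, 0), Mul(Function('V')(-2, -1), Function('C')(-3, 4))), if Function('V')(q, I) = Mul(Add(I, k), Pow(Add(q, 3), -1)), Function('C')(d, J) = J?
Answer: 28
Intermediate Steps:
Function('V')(q, I) = Mul(Pow(Add(3, q), -1), Add(8, I)) (Function('V')(q, I) = Mul(Add(I, 8), Pow(Add(q, 3), -1)) = Mul(Add(8, I), Pow(Add(3, q), -1)) = Mul(Pow(Add(3, q), -1), Add(8, I)))
Add(Mul(-2, 0), Mul(Function('V')(-2, -1), Function('C')(-3, 4))) = Add(Mul(-2, 0), Mul(Mul(Pow(Add(3, -2), -1), Add(8, -1)), 4)) = Add(0, Mul(Mul(Pow(1, -1), 7), 4)) = Add(0, Mul(Mul(1, 7), 4)) = Add(0, Mul(7, 4)) = Add(0, 28) = 28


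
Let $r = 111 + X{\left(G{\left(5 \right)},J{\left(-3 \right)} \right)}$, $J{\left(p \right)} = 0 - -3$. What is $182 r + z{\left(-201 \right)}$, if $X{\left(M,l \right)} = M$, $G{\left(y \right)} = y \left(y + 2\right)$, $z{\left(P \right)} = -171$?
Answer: $26401$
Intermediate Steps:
$G{\left(y \right)} = y \left(2 + y\right)$
$J{\left(p \right)} = 3$ ($J{\left(p \right)} = 0 + 3 = 3$)
$r = 146$ ($r = 111 + 5 \left(2 + 5\right) = 111 + 5 \cdot 7 = 111 + 35 = 146$)
$182 r + z{\left(-201 \right)} = 182 \cdot 146 - 171 = 26572 - 171 = 26401$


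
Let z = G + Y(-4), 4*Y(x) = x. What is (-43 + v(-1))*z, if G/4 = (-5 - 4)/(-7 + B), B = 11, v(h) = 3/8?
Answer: 1705/4 ≈ 426.25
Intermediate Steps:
v(h) = 3/8 (v(h) = 3*(1/8) = 3/8)
Y(x) = x/4
G = -9 (G = 4*((-5 - 4)/(-7 + 11)) = 4*(-9/4) = -9)
z = -10 (z = -9 + (1/4)*(-4) = -9 - 1 = -10)
(-43 + v(-1))*z = (-43 + 3/8)*(-10) = -341/8*(-10) = 1705/4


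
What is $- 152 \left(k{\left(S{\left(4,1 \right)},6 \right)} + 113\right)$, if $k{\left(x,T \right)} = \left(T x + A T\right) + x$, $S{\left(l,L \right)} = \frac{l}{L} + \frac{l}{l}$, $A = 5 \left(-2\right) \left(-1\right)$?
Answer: $-31616$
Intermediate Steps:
$A = 10$ ($A = \left(-10\right) \left(-1\right) = 10$)
$S{\left(l,L \right)} = 1 + \frac{l}{L}$ ($S{\left(l,L \right)} = \frac{l}{L} + 1 = 1 + \frac{l}{L}$)
$k{\left(x,T \right)} = x + 10 T + T x$ ($k{\left(x,T \right)} = \left(T x + 10 T\right) + x = \left(10 T + T x\right) + x = x + 10 T + T x$)
$- 152 \left(k{\left(S{\left(4,1 \right)},6 \right)} + 113\right) = - 152 \left(\left(\frac{1 + 4}{1} + 10 \cdot 6 + 6 \frac{1 + 4}{1}\right) + 113\right) = - 152 \left(\left(1 \cdot 5 + 60 + 6 \cdot 1 \cdot 5\right) + 113\right) = - 152 \left(\left(5 + 60 + 6 \cdot 5\right) + 113\right) = - 152 \left(\left(5 + 60 + 30\right) + 113\right) = - 152 \left(95 + 113\right) = \left(-152\right) 208 = -31616$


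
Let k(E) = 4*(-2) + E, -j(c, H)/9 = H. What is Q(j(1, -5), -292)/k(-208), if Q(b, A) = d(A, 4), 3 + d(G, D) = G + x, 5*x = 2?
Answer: 491/360 ≈ 1.3639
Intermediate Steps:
x = ⅖ (x = (⅕)*2 = ⅖ ≈ 0.40000)
j(c, H) = -9*H
d(G, D) = -13/5 + G (d(G, D) = -3 + (G + ⅖) = -3 + (⅖ + G) = -13/5 + G)
Q(b, A) = -13/5 + A
k(E) = -8 + E
Q(j(1, -5), -292)/k(-208) = (-13/5 - 292)/(-8 - 208) = -1473/5/(-216) = -1473/5*(-1/216) = 491/360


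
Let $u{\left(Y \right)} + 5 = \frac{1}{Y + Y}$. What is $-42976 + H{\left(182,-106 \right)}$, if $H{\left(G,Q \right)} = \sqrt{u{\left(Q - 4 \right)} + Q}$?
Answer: $-42976 + \frac{i \sqrt{1343155}}{110} \approx -42976.0 + 10.536 i$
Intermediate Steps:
$u{\left(Y \right)} = -5 + \frac{1}{2 Y}$ ($u{\left(Y \right)} = -5 + \frac{1}{Y + Y} = -5 + \frac{1}{2 Y}$)
$H{\left(G,Q \right)} = \sqrt{-5 + Q + \frac{1}{2 \left(-4 + Q\right)}}$ ($H{\left(G,Q \right)} = \sqrt{\left(-5 + \frac{1}{2 \left(Q - 4\right)}\right) + Q} = \sqrt{\left(-5 + \frac{1}{2 \left(-4 + Q\right)}\right) + Q} = \sqrt{-5 + Q + \frac{1}{2 \left(-4 + Q\right)}}$)
$-42976 + H{\left(182,-106 \right)} = -42976 + \frac{\sqrt{2} \sqrt{-10 + \frac{1}{-4 - 106} + 2 \left(-106\right)}}{2} = -42976 + \frac{\sqrt{2} \sqrt{-10 + \frac{1}{-110} - 212}}{2} = -42976 + \frac{\sqrt{2} \sqrt{-10 - \frac{1}{110} - 212}}{2} = -42976 + \frac{\sqrt{2} \sqrt{- \frac{24421}{110}}}{2} = -42976 + \frac{\sqrt{2} \frac{i \sqrt{2686310}}{110}}{2} = -42976 + \frac{i \sqrt{1343155}}{110}$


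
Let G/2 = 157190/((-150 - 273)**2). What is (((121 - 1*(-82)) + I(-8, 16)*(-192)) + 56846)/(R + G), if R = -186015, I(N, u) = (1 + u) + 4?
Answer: -9486278793/33283163555 ≈ -0.28502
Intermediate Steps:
I(N, u) = 5 + u
G = 314380/178929 (G = 2*(157190/((-150 - 273)**2)) = 2*(157190/((-423)**2)) = 2*(157190/178929) = 314380/178929 ≈ 1.7570)
(((121 - 1*(-82)) + I(-8, 16)*(-192)) + 56846)/(R + G) = (((121 - 1*(-82)) + (5 + 16)*(-192)) + 56846)/(-186015 + 314380/178929) = (((121 + 82) + 21*(-192)) + 56846)/(-33283163555/178929) = ((203 - 4032) + 56846)*(-178929/33283163555) = (-3829 + 56846)*(-178929/33283163555) = 53017*(-178929/33283163555) = -9486278793/33283163555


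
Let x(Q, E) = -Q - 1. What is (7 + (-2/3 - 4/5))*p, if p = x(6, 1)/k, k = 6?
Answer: -581/90 ≈ -6.4556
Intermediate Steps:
x(Q, E) = -1 - Q
p = -7/6 (p = (-1 - 1*6)/6 = (-1 - 6)*(⅙) = -7*⅙ = -7/6 ≈ -1.1667)
(7 + (-2/3 - 4/5))*p = (7 + (-2/3 - 4/5))*(-7/6) = (7 + (-2*⅓ - 4*⅕))*(-7/6) = (7 + (-⅔ - ⅘))*(-7/6) = (7 - 22/15)*(-7/6) = (83/15)*(-7/6) = -581/90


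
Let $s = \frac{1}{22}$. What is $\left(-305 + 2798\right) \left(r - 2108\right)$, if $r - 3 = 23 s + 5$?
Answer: $- \frac{115119261}{22} \approx -5.2327 \cdot 10^{6}$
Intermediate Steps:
$s = \frac{1}{22} \approx 0.045455$
$r = \frac{199}{22}$ ($r = 3 + \left(23 \cdot \frac{1}{22} + 5\right) = 3 + \left(\frac{23}{22} + 5\right) = 3 + \frac{133}{22} = \frac{199}{22} \approx 9.0455$)
$\left(-305 + 2798\right) \left(r - 2108\right) = \left(-305 + 2798\right) \left(\frac{199}{22} - 2108\right) = 2493 \left(\frac{199}{22} - 2108\right) = 2493 \left(- \frac{46177}{22}\right) = - \frac{115119261}{22}$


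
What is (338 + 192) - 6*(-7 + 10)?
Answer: 512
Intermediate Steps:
(338 + 192) - 6*(-7 + 10) = 530 - 6*3 = 530 - 18 = 512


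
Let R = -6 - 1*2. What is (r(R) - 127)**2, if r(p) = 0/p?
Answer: 16129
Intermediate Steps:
R = -8 (R = -6 - 2 = -8)
r(p) = 0
(r(R) - 127)**2 = (0 - 127)**2 = (-127)**2 = 16129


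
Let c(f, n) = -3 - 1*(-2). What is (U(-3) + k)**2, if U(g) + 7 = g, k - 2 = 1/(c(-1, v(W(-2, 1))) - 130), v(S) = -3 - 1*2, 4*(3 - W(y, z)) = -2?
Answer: 1100401/17161 ≈ 64.122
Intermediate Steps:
W(y, z) = 7/2 (W(y, z) = 3 - 1/4*(-2) = 3 + 1/2 = 7/2)
v(S) = -5 (v(S) = -3 - 2 = -5)
c(f, n) = -1 (c(f, n) = -3 + 2 = -1)
k = 261/131 (k = 2 + 1/(-1 - 130) = 2 + 1/(-131) = 2 - 1/131 = 261/131 ≈ 1.9924)
U(g) = -7 + g
(U(-3) + k)**2 = ((-7 - 3) + 261/131)**2 = (-10 + 261/131)**2 = (-1049/131)**2 = 1100401/17161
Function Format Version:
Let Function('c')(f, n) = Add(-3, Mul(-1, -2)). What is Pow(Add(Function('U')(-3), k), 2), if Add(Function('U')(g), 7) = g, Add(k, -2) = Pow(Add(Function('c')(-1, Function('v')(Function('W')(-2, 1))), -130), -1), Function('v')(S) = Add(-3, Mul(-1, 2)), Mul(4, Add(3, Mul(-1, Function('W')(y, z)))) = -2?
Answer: Rational(1100401, 17161) ≈ 64.122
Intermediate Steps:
Function('W')(y, z) = Rational(7, 2) (Function('W')(y, z) = Add(3, Mul(Rational(-1, 4), -2)) = Add(3, Rational(1, 2)) = Rational(7, 2))
Function('v')(S) = -5 (Function('v')(S) = Add(-3, -2) = -5)
Function('c')(f, n) = -1 (Function('c')(f, n) = Add(-3, 2) = -1)
k = Rational(261, 131) (k = Add(2, Pow(Add(-1, -130), -1)) = Add(2, Pow(-131, -1)) = Add(2, Rational(-1, 131)) = Rational(261, 131) ≈ 1.9924)
Function('U')(g) = Add(-7, g)
Pow(Add(Function('U')(-3), k), 2) = Pow(Add(Add(-7, -3), Rational(261, 131)), 2) = Pow(Add(-10, Rational(261, 131)), 2) = Pow(Rational(-1049, 131), 2) = Rational(1100401, 17161)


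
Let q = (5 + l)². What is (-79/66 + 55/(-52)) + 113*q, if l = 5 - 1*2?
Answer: 12406243/1716 ≈ 7229.7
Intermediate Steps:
l = 3 (l = 5 - 2 = 3)
q = 64 (q = (5 + 3)² = 8² = 64)
(-79/66 + 55/(-52)) + 113*q = (-79/66 + 55/(-52)) + 113*64 = (-79*1/66 + 55*(-1/52)) + 7232 = (-79/66 - 55/52) + 7232 = -3869/1716 + 7232 = 12406243/1716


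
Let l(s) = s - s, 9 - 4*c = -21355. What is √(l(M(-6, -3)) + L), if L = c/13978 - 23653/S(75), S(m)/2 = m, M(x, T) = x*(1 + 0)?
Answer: I*√1728836522007/104835 ≈ 12.542*I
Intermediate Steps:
c = 5341 (c = 9/4 - ¼*(-21355) = 9/4 + 21355/4 = 5341)
M(x, T) = x (M(x, T) = x*1 = x)
l(s) = 0
S(m) = 2*m
L = -82455121/524175 (L = 5341/13978 - 23653/(2*75) = 5341*(1/13978) - 23653/150 = 5341/13978 - 23653*1/150 = 5341/13978 - 23653/150 = -82455121/524175 ≈ -157.30)
√(l(M(-6, -3)) + L) = √(0 - 82455121/524175) = √(-82455121/524175) = I*√1728836522007/104835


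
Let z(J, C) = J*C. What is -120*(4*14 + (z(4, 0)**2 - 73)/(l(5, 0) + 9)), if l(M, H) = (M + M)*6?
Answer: -151640/23 ≈ -6593.0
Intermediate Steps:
l(M, H) = 12*M (l(M, H) = (2*M)*6 = 12*M)
z(J, C) = C*J
-120*(4*14 + (z(4, 0)**2 - 73)/(l(5, 0) + 9)) = -120*(4*14 + ((0*4)**2 - 73)/(12*5 + 9)) = -120*(56 + (0**2 - 73)/(60 + 9)) = -120*(56 + (0 - 73)/69) = -120*(56 - 73*1/69) = -120*(56 - 73/69) = -120*3791/69 = -151640/23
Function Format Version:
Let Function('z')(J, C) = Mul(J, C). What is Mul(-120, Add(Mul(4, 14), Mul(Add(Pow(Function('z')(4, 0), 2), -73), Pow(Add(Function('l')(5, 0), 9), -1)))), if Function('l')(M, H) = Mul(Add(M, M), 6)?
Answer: Rational(-151640, 23) ≈ -6593.0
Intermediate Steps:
Function('l')(M, H) = Mul(12, M) (Function('l')(M, H) = Mul(Mul(2, M), 6) = Mul(12, M))
Function('z')(J, C) = Mul(C, J)
Mul(-120, Add(Mul(4, 14), Mul(Add(Pow(Function('z')(4, 0), 2), -73), Pow(Add(Function('l')(5, 0), 9), -1)))) = Mul(-120, Add(Mul(4, 14), Mul(Add(Pow(Mul(0, 4), 2), -73), Pow(Add(Mul(12, 5), 9), -1)))) = Mul(-120, Add(56, Mul(Add(Pow(0, 2), -73), Pow(Add(60, 9), -1)))) = Mul(-120, Add(56, Mul(Add(0, -73), Pow(69, -1)))) = Mul(-120, Add(56, Mul(-73, Rational(1, 69)))) = Mul(-120, Add(56, Rational(-73, 69))) = Mul(-120, Rational(3791, 69)) = Rational(-151640, 23)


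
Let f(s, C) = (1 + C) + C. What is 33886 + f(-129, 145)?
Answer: 34177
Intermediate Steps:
f(s, C) = 1 + 2*C
33886 + f(-129, 145) = 33886 + (1 + 2*145) = 33886 + (1 + 290) = 33886 + 291 = 34177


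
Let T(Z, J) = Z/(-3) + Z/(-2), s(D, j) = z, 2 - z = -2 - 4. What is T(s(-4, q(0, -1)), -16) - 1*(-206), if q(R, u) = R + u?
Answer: 598/3 ≈ 199.33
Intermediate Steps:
z = 8 (z = 2 - (-2 - 4) = 2 - 1*(-6) = 2 + 6 = 8)
s(D, j) = 8
T(Z, J) = -5*Z/6 (T(Z, J) = Z*(-1/3) + Z*(-1/2) = -Z/3 - Z/2 = -5*Z/6)
T(s(-4, q(0, -1)), -16) - 1*(-206) = -5/6*8 - 1*(-206) = -20/3 + 206 = 598/3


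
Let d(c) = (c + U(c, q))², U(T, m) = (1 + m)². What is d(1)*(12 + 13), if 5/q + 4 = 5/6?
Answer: 5808100/130321 ≈ 44.568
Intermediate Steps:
q = -30/19 (q = 5/(-4 + 5/6) = 5/(-4 + 5*(⅙)) = 5/(-4 + ⅚) = 5/(-19/6) = 5*(-6/19) = -30/19 ≈ -1.5789)
d(c) = (121/361 + c)² (d(c) = (c + (1 - 30/19)²)² = (c + (-11/19)²)² = (c + 121/361)² = (121/361 + c)²)
d(1)*(12 + 13) = ((121 + 361*1)²/130321)*(12 + 13) = ((121 + 361)²/130321)*25 = ((1/130321)*482²)*25 = ((1/130321)*232324)*25 = (232324/130321)*25 = 5808100/130321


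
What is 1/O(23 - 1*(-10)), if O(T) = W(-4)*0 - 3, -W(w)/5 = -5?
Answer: -⅓ ≈ -0.33333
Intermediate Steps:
W(w) = 25 (W(w) = -5*(-5) = 25)
O(T) = -3 (O(T) = 25*0 - 3 = 0 - 3 = -3)
1/O(23 - 1*(-10)) = 1/(-3) = -⅓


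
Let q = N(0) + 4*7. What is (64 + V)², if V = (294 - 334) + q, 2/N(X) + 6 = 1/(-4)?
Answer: 1669264/625 ≈ 2670.8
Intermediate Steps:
N(X) = -8/25 (N(X) = 2/(-6 + 1/(-4)) = 2/(-6 - ¼) = 2/(-25/4) = 2*(-4/25) = -8/25)
q = 692/25 (q = -8/25 + 4*7 = -8/25 + 28 = 692/25 ≈ 27.680)
V = -308/25 (V = (294 - 334) + 692/25 = -40 + 692/25 = -308/25 ≈ -12.320)
(64 + V)² = (64 - 308/25)² = (1292/25)² = 1669264/625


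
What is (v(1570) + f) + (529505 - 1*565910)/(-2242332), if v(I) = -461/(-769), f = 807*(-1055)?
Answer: -163120831046787/191594812 ≈ -8.5138e+5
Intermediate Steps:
f = -851385
v(I) = 461/769 (v(I) = -461*(-1/769) = 461/769)
(v(1570) + f) + (529505 - 1*565910)/(-2242332) = (461/769 - 851385) + (529505 - 1*565910)/(-2242332) = -654714604/769 + (529505 - 565910)*(-1/2242332) = -654714604/769 - 36405*(-1/2242332) = -654714604/769 + 4045/249148 = -163120831046787/191594812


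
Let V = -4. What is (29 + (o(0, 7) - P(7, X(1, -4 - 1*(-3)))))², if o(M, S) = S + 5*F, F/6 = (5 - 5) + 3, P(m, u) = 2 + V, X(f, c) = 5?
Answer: 16384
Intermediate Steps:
P(m, u) = -2 (P(m, u) = 2 - 4 = -2)
F = 18 (F = 6*((5 - 5) + 3) = 6*(0 + 3) = 6*3 = 18)
o(M, S) = 90 + S (o(M, S) = S + 5*18 = S + 90 = 90 + S)
(29 + (o(0, 7) - P(7, X(1, -4 - 1*(-3)))))² = (29 + ((90 + 7) - 1*(-2)))² = (29 + (97 + 2))² = (29 + 99)² = 128² = 16384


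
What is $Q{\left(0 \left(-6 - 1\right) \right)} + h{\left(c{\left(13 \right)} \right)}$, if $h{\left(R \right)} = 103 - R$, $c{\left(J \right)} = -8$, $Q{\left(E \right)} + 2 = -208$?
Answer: $-99$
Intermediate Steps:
$Q{\left(E \right)} = -210$ ($Q{\left(E \right)} = -2 - 208 = -210$)
$Q{\left(0 \left(-6 - 1\right) \right)} + h{\left(c{\left(13 \right)} \right)} = -210 + \left(103 - -8\right) = -210 + \left(103 + 8\right) = -210 + 111 = -99$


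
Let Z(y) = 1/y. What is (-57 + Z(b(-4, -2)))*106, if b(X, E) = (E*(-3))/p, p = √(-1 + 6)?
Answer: -6042 + 53*√5/3 ≈ -6002.5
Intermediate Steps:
p = √5 ≈ 2.2361
b(X, E) = -3*E*√5/5 (b(X, E) = (E*(-3))/(√5) = (-3*E)*(√5/5) = -3*E*√5/5)
(-57 + Z(b(-4, -2)))*106 = (-57 + 1/(-⅗*(-2)*√5))*106 = (-57 + 1/(6*√5/5))*106 = (-57 + √5/6)*106 = -6042 + 53*√5/3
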